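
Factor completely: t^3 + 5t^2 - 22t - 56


Try integer roots (divisors of -56). t=-7: p(-7)=0.
Divide out (t + 7): quotient is t^2 - 2t - 8.
Factor the quadratic: (t + 2)(t - 4)
Result: (t + 7)(t + 2)(t - 4)


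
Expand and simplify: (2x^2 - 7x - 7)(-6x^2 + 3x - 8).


Distribute each term of the first polynomial:
  (2x^2)(-6x^2 + 3x - 8) = -12x^4 + 6x^3 - 16x^2
  (-7x)(-6x^2 + 3x - 8) = 42x^3 - 21x^2 + 56x
  (-7)(-6x^2 + 3x - 8) = 42x^2 - 21x + 56
Sum: -12x^4 + 48x^3 + 5x^2 + 35x + 56


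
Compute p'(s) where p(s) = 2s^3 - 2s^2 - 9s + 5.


Apply the power rule term by term:
  d/ds(2s^3) = 6s^2
  d/ds(-2s^2) = -4s
  d/ds(-9s) = -9
  d/ds(5) = 0
p'(s) = 6s^2 - 4s - 9


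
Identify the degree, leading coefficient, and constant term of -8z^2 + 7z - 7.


Highest power of z is 2, with coefficient -8. Constant term is -7.
Degree = 2, leading coefficient = -8, constant term = -7


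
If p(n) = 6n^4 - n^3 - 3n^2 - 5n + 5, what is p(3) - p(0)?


p(3) = 422
p(0) = 5
p(3) - p(0) = 422 - 5 = 417


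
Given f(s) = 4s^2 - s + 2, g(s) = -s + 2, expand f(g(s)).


Substitute g(s) into f:
f(g(s)) = 4*(-s + 2)^2 + (-1)*(-s + 2) + 2
(-s + 2)^2 = s^2 - 4s + 4
Expand and combine: 4s^2 - 15s + 16


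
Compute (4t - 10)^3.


Expand (4t - 10)^3 by repeated multiplication:
  (4t - 10)^2 = 16t^2 - 80t + 100
= 64t^3 - 480t^2 + 1200t - 1000


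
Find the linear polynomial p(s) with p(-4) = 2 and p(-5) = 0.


p(s) = ms + b. Using p(-4)=2, p(-5)=0:
m = (2)/(-4 + 5) = 2/1 = 2
b = 2 - m*(-4) = 2 + 8 = 10
p(s) = 2s + 10


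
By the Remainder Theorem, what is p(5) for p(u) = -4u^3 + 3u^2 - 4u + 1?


By the Remainder Theorem, the remainder equals p(5):
  -4*(5)^3 = -500
  3*(5)^2 = 75
  -4*(5)^1 = -20
  constant: 1
Sum: -500 + 75 - 20 + 1 = -444


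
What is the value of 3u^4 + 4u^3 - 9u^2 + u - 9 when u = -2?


Using direct substitution:
  3 * (-2)^4 = 48
  4 * (-2)^3 = -32
  -9 * (-2)^2 = -36
  1 * (-2)^1 = -2
  constant: -9
Sum = 48 - 32 - 36 - 2 - 9 = -31


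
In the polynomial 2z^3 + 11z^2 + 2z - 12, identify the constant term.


Read off the constant term: -12


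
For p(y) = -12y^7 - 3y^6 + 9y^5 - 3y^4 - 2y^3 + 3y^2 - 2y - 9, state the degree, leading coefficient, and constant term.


Highest power of y is 7, with coefficient -12. Constant term is -9.
Degree = 7, leading coefficient = -12, constant term = -9


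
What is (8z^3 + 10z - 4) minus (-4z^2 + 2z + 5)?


Distribute the minus sign:
  (8z^3 + 10z - 4)
- (-4z^2 + 2z + 5)
Negate second polynomial: 4z^2 - 2z - 5
Add: 8z^3 + 4z^2 + 8z - 9


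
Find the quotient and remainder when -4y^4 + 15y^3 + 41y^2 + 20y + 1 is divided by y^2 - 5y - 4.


(-4y^4 + 15y^3 + 41y^2 + 20y + 1) / (y^2 - 5y - 4)
Step 1: -4y^2 * (y^2 - 5y - 4) = -4y^4 + 20y^3 + 16y^2; subtract.
Step 2: -5y * (y^2 - 5y - 4) = -5y^3 + 25y^2 + 20y; subtract.
Step 3: 0 * (y^2 - 5y - 4) = 0; subtract.
Quotient: -4y^2 - 5y, Remainder: 1


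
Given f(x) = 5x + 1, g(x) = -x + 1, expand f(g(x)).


Substitute g(x) into f:
f(g(x)) = 5*(-x + 1) + 1
Expand and combine: -5x + 6


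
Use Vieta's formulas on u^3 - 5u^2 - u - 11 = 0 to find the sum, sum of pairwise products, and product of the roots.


Monic cubic u^3+bu^2+cu+d=0: sum=-b, pairwise sum=c, product=-d.
b=-5, c=-1, d=-11
r1+r2+r3 = 5
r1r2+r1r3+r2r3 = -1
r1r2r3 = 11


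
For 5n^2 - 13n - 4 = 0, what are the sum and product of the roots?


For an^2+bn+c=0: sum = -b/a, product = c/a.
a=5, b=-13, c=-4
Sum = -(-13)/5 = 13/5
Product = (-4)/5 = -4/5


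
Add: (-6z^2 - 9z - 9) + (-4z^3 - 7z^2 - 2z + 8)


Align terms by degree and add:
  -6z^2 - 9z - 9
  -4z^3 - 7z^2 - 2z + 8
= -4z^3 - 13z^2 - 11z - 1


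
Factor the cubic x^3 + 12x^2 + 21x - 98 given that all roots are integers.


Try integer roots (divisors of -98). x=2: p(2)=0.
Divide out (x - 2): quotient is x^2 + 14x + 49.
Factor the quadratic: (x + 7)(x + 7)
Result: (x - 2)(x + 7)(x + 7)


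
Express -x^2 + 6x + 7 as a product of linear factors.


Roots satisfy r1 + r2 = -b/a = 6 and r1*r2 = c/a = -7.
So r1 = 7, r2 = -1.
-x^2 + 6x + 7 = -(x - r1)(x - r2) = -(x - 7)(x + 1)


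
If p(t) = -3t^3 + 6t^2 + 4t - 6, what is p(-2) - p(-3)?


p(-2) = 34
p(-3) = 117
p(-2) - p(-3) = 34 - 117 = -83


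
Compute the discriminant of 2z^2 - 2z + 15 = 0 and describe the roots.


D = b^2 - 4ac = (-2)^2 - 4(2)(15) = 4 - 120 = -116
Since D < 0: two complex conjugate roots (no real roots)


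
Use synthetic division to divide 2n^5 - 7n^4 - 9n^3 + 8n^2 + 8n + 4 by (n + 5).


Synthetic division with c = -5. Coefficients: 2, -7, -9, 8, 8, 4
Bring down 2.
  2 * -5 = -10; -10 - 7 = -17
  -17 * -5 = 85; 85 - 9 = 76
  76 * -5 = -380; -380 + 8 = -372
  -372 * -5 = 1860; 1860 + 8 = 1868
  1868 * -5 = -9340; -9340 + 4 = -9336
Quotient: 2n^4 - 17n^3 + 76n^2 - 372n + 1868, Remainder: -9336


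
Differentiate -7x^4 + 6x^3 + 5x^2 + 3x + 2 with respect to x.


Apply the power rule term by term:
  d/dx(-7x^4) = -28x^3
  d/dx(6x^3) = 18x^2
  d/dx(5x^2) = 10x
  d/dx(3x) = 3
  d/dx(2) = 0
p'(x) = -28x^3 + 18x^2 + 10x + 3


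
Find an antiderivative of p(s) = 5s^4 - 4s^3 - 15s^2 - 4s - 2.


Reverse power rule on each term:
  ∫ 5s^4 ds = s^5
  ∫ -4s^3 ds = -s^4
  ∫ -15s^2 ds = -5s^3
  ∫ -4s ds = -2s^2
  ∫ -2 ds = -2s
F(s) = s^5 - s^4 - 5s^3 - 2s^2 - 2s + C


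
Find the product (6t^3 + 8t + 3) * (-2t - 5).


Distribute each term of the first polynomial:
  (6t^3)(-2t - 5) = -12t^4 - 30t^3
  (8t)(-2t - 5) = -16t^2 - 40t
  (3)(-2t - 5) = -6t - 15
Sum: -12t^4 - 30t^3 - 16t^2 - 46t - 15


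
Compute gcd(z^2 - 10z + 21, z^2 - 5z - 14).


Factor each:
  z^2 - 10z + 21 = (z - 7)(z - 3)
  z^2 - 5z - 14 = (z - 7)(z + 2)
Common monic factor: z - 7


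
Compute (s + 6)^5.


Expand (s + 6)^5 by repeated multiplication:
  (s + 6)^2 = s^2 + 12s + 36
  (s + 6)^3 = s^3 + 18s^2 + 108s + 216
  (s + 6)^4 = s^4 + 24s^3 + 216s^2 + 864s + 1296
= s^5 + 30s^4 + 360s^3 + 2160s^2 + 6480s + 7776


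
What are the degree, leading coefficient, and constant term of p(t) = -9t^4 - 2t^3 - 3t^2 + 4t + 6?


Highest power of t is 4, with coefficient -9. Constant term is 6.
Degree = 4, leading coefficient = -9, constant term = 6


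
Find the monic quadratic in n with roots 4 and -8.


p(n) = (n - 4)(n + 8)
Expand: n^2 + 4n - 32


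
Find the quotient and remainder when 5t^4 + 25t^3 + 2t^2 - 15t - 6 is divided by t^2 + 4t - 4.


(5t^4 + 25t^3 + 2t^2 - 15t - 6) / (t^2 + 4t - 4)
Step 1: 5t^2 * (t^2 + 4t - 4) = 5t^4 + 20t^3 - 20t^2; subtract.
Step 2: 5t * (t^2 + 4t - 4) = 5t^3 + 20t^2 - 20t; subtract.
Step 3: 2 * (t^2 + 4t - 4) = 2t^2 + 8t - 8; subtract.
Quotient: 5t^2 + 5t + 2, Remainder: -3t + 2


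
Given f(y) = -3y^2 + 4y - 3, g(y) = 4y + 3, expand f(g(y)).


Substitute g(y) into f:
f(g(y)) = -3*(4y + 3)^2 + 4*(4y + 3) + (-3)
(4y + 3)^2 = 16y^2 + 24y + 9
Expand and combine: -48y^2 - 56y - 18


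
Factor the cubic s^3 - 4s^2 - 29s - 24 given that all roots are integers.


Try integer roots (divisors of -24). s=-1: p(-1)=0.
Divide out (s + 1): quotient is s^2 - 5s - 24.
Factor the quadratic: (s - 8)(s + 3)
Result: (s + 1)(s - 8)(s + 3)


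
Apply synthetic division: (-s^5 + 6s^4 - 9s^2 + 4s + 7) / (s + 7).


Synthetic division with c = -7. Coefficients: -1, 6, 0, -9, 4, 7
Bring down -1.
  -1 * -7 = 7; 7 + 6 = 13
  13 * -7 = -91; -91 + 0 = -91
  -91 * -7 = 637; 637 - 9 = 628
  628 * -7 = -4396; -4396 + 4 = -4392
  -4392 * -7 = 30744; 30744 + 7 = 30751
Quotient: -s^4 + 13s^3 - 91s^2 + 628s - 4392, Remainder: 30751


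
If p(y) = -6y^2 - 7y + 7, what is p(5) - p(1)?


p(5) = -178
p(1) = -6
p(5) - p(1) = -178 + 6 = -172


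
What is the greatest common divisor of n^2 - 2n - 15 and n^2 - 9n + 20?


Factor each:
  n^2 - 2n - 15 = (n - 5)(n + 3)
  n^2 - 9n + 20 = (n - 5)(n - 4)
Common monic factor: n - 5


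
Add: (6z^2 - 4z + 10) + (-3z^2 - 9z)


Align terms by degree and add:
  6z^2 - 4z + 10
  -3z^2 - 9z
= 3z^2 - 13z + 10


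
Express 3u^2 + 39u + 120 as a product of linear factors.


Roots satisfy r1 + r2 = -b/a = -13 and r1*r2 = c/a = 40.
So r1 = -8, r2 = -5.
3u^2 + 39u + 120 = 3(u - r1)(u - r2) = 3(u + 8)(u + 5)


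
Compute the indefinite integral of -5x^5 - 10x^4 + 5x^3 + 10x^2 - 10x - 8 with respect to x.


Reverse power rule on each term:
  ∫ -5x^5 dx = -(5/6)x^6
  ∫ -10x^4 dx = -2x^5
  ∫ 5x^3 dx = (5/4)x^4
  ∫ 10x^2 dx = (10/3)x^3
  ∫ -10x dx = -5x^2
  ∫ -8 dx = -8x
F(x) = -(5/6)x^6 - 2x^5 + (5/4)x^4 + (10/3)x^3 - 5x^2 - 8x + C


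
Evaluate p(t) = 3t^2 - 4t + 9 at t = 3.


Using direct substitution:
  3 * (3)^2 = 27
  -4 * (3)^1 = -12
  constant: 9
Sum = 27 - 12 + 9 = 24


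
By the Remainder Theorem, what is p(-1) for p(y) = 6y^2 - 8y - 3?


By the Remainder Theorem, the remainder equals p(-1):
  6*(-1)^2 = 6
  -8*(-1)^1 = 8
  constant: -3
Sum: 6 + 8 - 3 = 11


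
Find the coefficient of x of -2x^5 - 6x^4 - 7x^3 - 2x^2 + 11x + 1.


Read off the coefficient of x: 11


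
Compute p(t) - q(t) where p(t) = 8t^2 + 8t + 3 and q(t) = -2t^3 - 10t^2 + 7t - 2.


Distribute the minus sign:
  (8t^2 + 8t + 3)
- (-2t^3 - 10t^2 + 7t - 2)
Negate second polynomial: 2t^3 + 10t^2 - 7t + 2
Add: 2t^3 + 18t^2 + t + 5


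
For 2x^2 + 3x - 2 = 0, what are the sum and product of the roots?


For ax^2+bx+c=0: sum = -b/a, product = c/a.
a=2, b=3, c=-2
Sum = -(3)/2 = -3/2
Product = (-2)/2 = -1


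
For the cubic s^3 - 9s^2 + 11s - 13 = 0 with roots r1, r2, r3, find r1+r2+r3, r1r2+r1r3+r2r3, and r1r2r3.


Monic cubic s^3+bs^2+cs+d=0: sum=-b, pairwise sum=c, product=-d.
b=-9, c=11, d=-13
r1+r2+r3 = 9
r1r2+r1r3+r2r3 = 11
r1r2r3 = 13


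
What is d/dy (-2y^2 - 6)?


Apply the power rule term by term:
  d/dy(-2y^2) = -4y
  d/dy(-6) = 0
p'(y) = -4y


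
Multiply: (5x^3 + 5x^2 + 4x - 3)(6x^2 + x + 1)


Distribute each term of the first polynomial:
  (5x^3)(6x^2 + x + 1) = 30x^5 + 5x^4 + 5x^3
  (5x^2)(6x^2 + x + 1) = 30x^4 + 5x^3 + 5x^2
  (4x)(6x^2 + x + 1) = 24x^3 + 4x^2 + 4x
  (-3)(6x^2 + x + 1) = -18x^2 - 3x - 3
Sum: 30x^5 + 35x^4 + 34x^3 - 9x^2 + x - 3


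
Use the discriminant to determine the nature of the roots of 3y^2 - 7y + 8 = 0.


D = b^2 - 4ac = (-7)^2 - 4(3)(8) = 49 - 96 = -47
Since D < 0: two complex conjugate roots (no real roots)


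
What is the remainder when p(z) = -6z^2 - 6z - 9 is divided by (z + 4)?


By the Remainder Theorem, the remainder equals p(-4):
  -6*(-4)^2 = -96
  -6*(-4)^1 = 24
  constant: -9
Sum: -96 + 24 - 9 = -81


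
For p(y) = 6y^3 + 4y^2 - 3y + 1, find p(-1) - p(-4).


p(-1) = 2
p(-4) = -307
p(-1) - p(-4) = 2 + 307 = 309


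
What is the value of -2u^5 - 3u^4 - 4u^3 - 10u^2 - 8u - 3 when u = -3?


Using direct substitution:
  -2 * (-3)^5 = 486
  -3 * (-3)^4 = -243
  -4 * (-3)^3 = 108
  -10 * (-3)^2 = -90
  -8 * (-3)^1 = 24
  constant: -3
Sum = 486 - 243 + 108 - 90 + 24 - 3 = 282


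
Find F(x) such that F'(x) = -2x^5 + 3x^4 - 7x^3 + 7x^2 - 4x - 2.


Reverse power rule on each term:
  ∫ -2x^5 dx = -(1/3)x^6
  ∫ 3x^4 dx = (3/5)x^5
  ∫ -7x^3 dx = -(7/4)x^4
  ∫ 7x^2 dx = (7/3)x^3
  ∫ -4x dx = -2x^2
  ∫ -2 dx = -2x
F(x) = -(1/3)x^6 + (3/5)x^5 - (7/4)x^4 + (7/3)x^3 - 2x^2 - 2x + C


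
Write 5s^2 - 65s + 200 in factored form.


Roots satisfy r1 + r2 = -b/a = 13 and r1*r2 = c/a = 40.
So r1 = 8, r2 = 5.
5s^2 - 65s + 200 = 5(s - r1)(s - r2) = 5(s - 8)(s - 5)


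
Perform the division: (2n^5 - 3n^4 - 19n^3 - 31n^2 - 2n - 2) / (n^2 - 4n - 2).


(2n^5 - 3n^4 - 19n^3 - 31n^2 - 2n - 2) / (n^2 - 4n - 2)
Step 1: 2n^3 * (n^2 - 4n - 2) = 2n^5 - 8n^4 - 4n^3; subtract.
Step 2: 5n^2 * (n^2 - 4n - 2) = 5n^4 - 20n^3 - 10n^2; subtract.
Step 3: 5n * (n^2 - 4n - 2) = 5n^3 - 20n^2 - 10n; subtract.
Step 4: -1 * (n^2 - 4n - 2) = -n^2 + 4n + 2; subtract.
Quotient: 2n^3 + 5n^2 + 5n - 1, Remainder: 4n - 4


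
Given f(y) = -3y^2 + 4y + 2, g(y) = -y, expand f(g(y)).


Substitute g(y) into f:
f(g(y)) = -3*(-y)^2 + 4*(-y) + 2
(-y)^2 = y^2
Expand and combine: -3y^2 - 4y + 2


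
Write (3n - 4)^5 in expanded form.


Expand (3n - 4)^5 by repeated multiplication:
  (3n - 4)^2 = 9n^2 - 24n + 16
  (3n - 4)^3 = 27n^3 - 108n^2 + 144n - 64
  (3n - 4)^4 = 81n^4 - 432n^3 + 864n^2 - 768n + 256
= 243n^5 - 1620n^4 + 4320n^3 - 5760n^2 + 3840n - 1024


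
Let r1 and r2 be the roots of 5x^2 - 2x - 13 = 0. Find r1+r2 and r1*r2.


For ax^2+bx+c=0: sum = -b/a, product = c/a.
a=5, b=-2, c=-13
Sum = -(-2)/5 = 2/5
Product = (-13)/5 = -13/5


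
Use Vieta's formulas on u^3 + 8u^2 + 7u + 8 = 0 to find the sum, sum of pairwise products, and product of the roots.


Monic cubic u^3+bu^2+cu+d=0: sum=-b, pairwise sum=c, product=-d.
b=8, c=7, d=8
r1+r2+r3 = -8
r1r2+r1r3+r2r3 = 7
r1r2r3 = -8


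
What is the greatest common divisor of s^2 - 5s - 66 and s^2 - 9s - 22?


Factor each:
  s^2 - 5s - 66 = (s - 11)(s + 6)
  s^2 - 9s - 22 = (s - 11)(s + 2)
Common monic factor: s - 11


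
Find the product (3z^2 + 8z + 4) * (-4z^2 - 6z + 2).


Distribute each term of the first polynomial:
  (3z^2)(-4z^2 - 6z + 2) = -12z^4 - 18z^3 + 6z^2
  (8z)(-4z^2 - 6z + 2) = -32z^3 - 48z^2 + 16z
  (4)(-4z^2 - 6z + 2) = -16z^2 - 24z + 8
Sum: -12z^4 - 50z^3 - 58z^2 - 8z + 8


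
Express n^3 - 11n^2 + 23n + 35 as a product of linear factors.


Try integer roots (divisors of 35). n=-1: p(-1)=0.
Divide out (n + 1): quotient is n^2 - 12n + 35.
Factor the quadratic: (n - 5)(n - 7)
Result: (n + 1)(n - 5)(n - 7)


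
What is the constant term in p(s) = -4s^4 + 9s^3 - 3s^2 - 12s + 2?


Read off the constant term: 2


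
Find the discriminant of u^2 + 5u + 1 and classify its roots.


D = b^2 - 4ac = (5)^2 - 4(1)(1) = 25 - 4 = 21
Since D > 0: two distinct irrational roots


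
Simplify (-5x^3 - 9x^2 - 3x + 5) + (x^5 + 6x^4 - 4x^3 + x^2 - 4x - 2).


Align terms by degree and add:
  -5x^3 - 9x^2 - 3x + 5
+ x^5 + 6x^4 - 4x^3 + x^2 - 4x - 2
= x^5 + 6x^4 - 9x^3 - 8x^2 - 7x + 3


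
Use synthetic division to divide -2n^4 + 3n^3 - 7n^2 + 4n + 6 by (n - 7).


Synthetic division with c = 7. Coefficients: -2, 3, -7, 4, 6
Bring down -2.
  -2 * 7 = -14; -14 + 3 = -11
  -11 * 7 = -77; -77 - 7 = -84
  -84 * 7 = -588; -588 + 4 = -584
  -584 * 7 = -4088; -4088 + 6 = -4082
Quotient: -2n^3 - 11n^2 - 84n - 584, Remainder: -4082


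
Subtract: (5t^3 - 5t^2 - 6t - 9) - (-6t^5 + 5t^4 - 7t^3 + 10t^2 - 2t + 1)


Distribute the minus sign:
  (5t^3 - 5t^2 - 6t - 9)
- (-6t^5 + 5t^4 - 7t^3 + 10t^2 - 2t + 1)
Negate second polynomial: 6t^5 - 5t^4 + 7t^3 - 10t^2 + 2t - 1
Add: 6t^5 - 5t^4 + 12t^3 - 15t^2 - 4t - 10


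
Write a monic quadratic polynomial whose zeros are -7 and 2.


p(z) = (z + 7)(z - 2)
Expand: z^2 + 5z - 14


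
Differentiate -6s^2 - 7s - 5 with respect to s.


Apply the power rule term by term:
  d/ds(-6s^2) = -12s
  d/ds(-7s) = -7
  d/ds(-5) = 0
p'(s) = -12s - 7


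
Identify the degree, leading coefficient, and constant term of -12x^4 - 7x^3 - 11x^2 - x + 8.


Highest power of x is 4, with coefficient -12. Constant term is 8.
Degree = 4, leading coefficient = -12, constant term = 8


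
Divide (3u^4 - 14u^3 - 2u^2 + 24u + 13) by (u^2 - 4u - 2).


(3u^4 - 14u^3 - 2u^2 + 24u + 13) / (u^2 - 4u - 2)
Step 1: 3u^2 * (u^2 - 4u - 2) = 3u^4 - 12u^3 - 6u^2; subtract.
Step 2: -2u * (u^2 - 4u - 2) = -2u^3 + 8u^2 + 4u; subtract.
Step 3: -4 * (u^2 - 4u - 2) = -4u^2 + 16u + 8; subtract.
Quotient: 3u^2 - 2u - 4, Remainder: 4u + 5


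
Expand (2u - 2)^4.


Expand (2u - 2)^4 by repeated multiplication:
  (2u - 2)^2 = 4u^2 - 8u + 4
  (2u - 2)^3 = 8u^3 - 24u^2 + 24u - 8
= 16u^4 - 64u^3 + 96u^2 - 64u + 16


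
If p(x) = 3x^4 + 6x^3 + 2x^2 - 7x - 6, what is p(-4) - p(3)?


p(-4) = 438
p(3) = 396
p(-4) - p(3) = 438 - 396 = 42


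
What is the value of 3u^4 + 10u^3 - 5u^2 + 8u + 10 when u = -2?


Using direct substitution:
  3 * (-2)^4 = 48
  10 * (-2)^3 = -80
  -5 * (-2)^2 = -20
  8 * (-2)^1 = -16
  constant: 10
Sum = 48 - 80 - 20 - 16 + 10 = -58


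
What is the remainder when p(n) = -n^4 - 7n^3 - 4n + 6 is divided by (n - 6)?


By the Remainder Theorem, the remainder equals p(6):
  -1*(6)^4 = -1296
  -7*(6)^3 = -1512
  0*(6)^2 = 0
  -4*(6)^1 = -24
  constant: 6
Sum: -1296 - 1512 + 0 - 24 + 6 = -2826


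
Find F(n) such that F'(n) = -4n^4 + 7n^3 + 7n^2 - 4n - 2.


Reverse power rule on each term:
  ∫ -4n^4 dn = -(4/5)n^5
  ∫ 7n^3 dn = (7/4)n^4
  ∫ 7n^2 dn = (7/3)n^3
  ∫ -4n dn = -2n^2
  ∫ -2 dn = -2n
F(n) = -(4/5)n^5 + (7/4)n^4 + (7/3)n^3 - 2n^2 - 2n + C


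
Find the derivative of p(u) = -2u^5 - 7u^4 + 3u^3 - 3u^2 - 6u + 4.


Apply the power rule term by term:
  d/du(-2u^5) = -10u^4
  d/du(-7u^4) = -28u^3
  d/du(3u^3) = 9u^2
  d/du(-3u^2) = -6u
  d/du(-6u) = -6
  d/du(4) = 0
p'(u) = -10u^4 - 28u^3 + 9u^2 - 6u - 6


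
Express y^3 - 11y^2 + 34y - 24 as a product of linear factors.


Try integer roots (divisors of -24). y=4: p(4)=0.
Divide out (y - 4): quotient is y^2 - 7y + 6.
Factor the quadratic: (y - 1)(y - 6)
Result: (y - 4)(y - 1)(y - 6)


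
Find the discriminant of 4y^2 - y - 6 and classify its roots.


D = b^2 - 4ac = (-1)^2 - 4(4)(-6) = 1 + 96 = 97
Since D > 0: two distinct irrational roots


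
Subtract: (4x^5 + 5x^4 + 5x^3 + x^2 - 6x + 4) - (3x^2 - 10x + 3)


Distribute the minus sign:
  (4x^5 + 5x^4 + 5x^3 + x^2 - 6x + 4)
- (3x^2 - 10x + 3)
Negate second polynomial: -3x^2 + 10x - 3
Add: 4x^5 + 5x^4 + 5x^3 - 2x^2 + 4x + 1


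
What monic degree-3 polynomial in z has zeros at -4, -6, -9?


p(z) = (z + 4)(z + 6)(z + 9)
Expand: z^3 + 19z^2 + 114z + 216


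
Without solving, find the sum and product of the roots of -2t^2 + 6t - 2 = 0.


For at^2+bt+c=0: sum = -b/a, product = c/a.
a=-2, b=6, c=-2
Sum = -(6)/-2 = 3
Product = (-2)/-2 = 1


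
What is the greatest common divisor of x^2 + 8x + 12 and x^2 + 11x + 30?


Factor each:
  x^2 + 8x + 12 = (x + 6)(x + 2)
  x^2 + 11x + 30 = (x + 6)(x + 5)
Common monic factor: x + 6


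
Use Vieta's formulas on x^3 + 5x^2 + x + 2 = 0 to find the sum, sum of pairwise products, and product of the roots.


Monic cubic x^3+bx^2+cx+d=0: sum=-b, pairwise sum=c, product=-d.
b=5, c=1, d=2
r1+r2+r3 = -5
r1r2+r1r3+r2r3 = 1
r1r2r3 = -2


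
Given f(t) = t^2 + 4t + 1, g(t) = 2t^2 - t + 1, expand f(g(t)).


Substitute g(t) into f:
f(g(t)) = 1*(2t^2 - t + 1)^2 + 4*(2t^2 - t + 1) + 1
(2t^2 - t + 1)^2 = 4t^4 - 4t^3 + 5t^2 - 2t + 1
Expand and combine: 4t^4 - 4t^3 + 13t^2 - 6t + 6


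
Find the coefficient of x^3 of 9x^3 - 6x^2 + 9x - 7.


Read off the coefficient of x^3: 9


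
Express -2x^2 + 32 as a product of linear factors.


Roots satisfy r1 + r2 = -b/a = 0 and r1*r2 = c/a = -16.
So r1 = -4, r2 = 4.
-2x^2 + 32 = -2(x - r1)(x - r2) = -2(x + 4)(x - 4)


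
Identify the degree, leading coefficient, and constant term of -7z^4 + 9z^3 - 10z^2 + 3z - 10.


Highest power of z is 4, with coefficient -7. Constant term is -10.
Degree = 4, leading coefficient = -7, constant term = -10


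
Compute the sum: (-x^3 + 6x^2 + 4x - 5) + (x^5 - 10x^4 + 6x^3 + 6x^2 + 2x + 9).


Align terms by degree and add:
  -x^3 + 6x^2 + 4x - 5
+ x^5 - 10x^4 + 6x^3 + 6x^2 + 2x + 9
= x^5 - 10x^4 + 5x^3 + 12x^2 + 6x + 4


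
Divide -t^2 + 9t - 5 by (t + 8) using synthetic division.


Synthetic division with c = -8. Coefficients: -1, 9, -5
Bring down -1.
  -1 * -8 = 8; 8 + 9 = 17
  17 * -8 = -136; -136 - 5 = -141
Quotient: -t + 17, Remainder: -141


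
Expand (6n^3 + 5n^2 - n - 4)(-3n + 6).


Distribute each term of the first polynomial:
  (6n^3)(-3n + 6) = -18n^4 + 36n^3
  (5n^2)(-3n + 6) = -15n^3 + 30n^2
  (-n)(-3n + 6) = 3n^2 - 6n
  (-4)(-3n + 6) = 12n - 24
Sum: -18n^4 + 21n^3 + 33n^2 + 6n - 24


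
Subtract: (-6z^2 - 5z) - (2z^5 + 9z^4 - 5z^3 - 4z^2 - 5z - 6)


Distribute the minus sign:
  (-6z^2 - 5z)
- (2z^5 + 9z^4 - 5z^3 - 4z^2 - 5z - 6)
Negate second polynomial: -2z^5 - 9z^4 + 5z^3 + 4z^2 + 5z + 6
Add: -2z^5 - 9z^4 + 5z^3 - 2z^2 + 6


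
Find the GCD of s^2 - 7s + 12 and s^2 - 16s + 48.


Factor each:
  s^2 - 7s + 12 = (s - 4)(s - 3)
  s^2 - 16s + 48 = (s - 4)(s - 12)
Common monic factor: s - 4


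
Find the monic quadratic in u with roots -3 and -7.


p(u) = (u + 3)(u + 7)
Expand: u^2 + 10u + 21


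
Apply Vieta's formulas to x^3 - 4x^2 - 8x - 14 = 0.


Monic cubic x^3+bx^2+cx+d=0: sum=-b, pairwise sum=c, product=-d.
b=-4, c=-8, d=-14
r1+r2+r3 = 4
r1r2+r1r3+r2r3 = -8
r1r2r3 = 14


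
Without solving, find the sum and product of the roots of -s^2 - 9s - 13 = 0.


For as^2+bs+c=0: sum = -b/a, product = c/a.
a=-1, b=-9, c=-13
Sum = -(-9)/-1 = -9
Product = (-13)/-1 = 13


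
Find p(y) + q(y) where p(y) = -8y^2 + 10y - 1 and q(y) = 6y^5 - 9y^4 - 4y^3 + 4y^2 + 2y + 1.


Align terms by degree and add:
  -8y^2 + 10y - 1
+ 6y^5 - 9y^4 - 4y^3 + 4y^2 + 2y + 1
= 6y^5 - 9y^4 - 4y^3 - 4y^2 + 12y


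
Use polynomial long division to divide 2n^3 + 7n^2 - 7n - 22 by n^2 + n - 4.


(2n^3 + 7n^2 - 7n - 22) / (n^2 + n - 4)
Step 1: 2n * (n^2 + n - 4) = 2n^3 + 2n^2 - 8n; subtract.
Step 2: 5 * (n^2 + n - 4) = 5n^2 + 5n - 20; subtract.
Quotient: 2n + 5, Remainder: -4n - 2


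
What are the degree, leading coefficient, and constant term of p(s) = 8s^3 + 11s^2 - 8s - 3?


Highest power of s is 3, with coefficient 8. Constant term is -3.
Degree = 3, leading coefficient = 8, constant term = -3


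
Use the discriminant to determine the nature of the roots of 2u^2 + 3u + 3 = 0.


D = b^2 - 4ac = (3)^2 - 4(2)(3) = 9 - 24 = -15
Since D < 0: two complex conjugate roots (no real roots)


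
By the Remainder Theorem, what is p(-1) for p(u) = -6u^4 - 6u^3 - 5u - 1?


By the Remainder Theorem, the remainder equals p(-1):
  -6*(-1)^4 = -6
  -6*(-1)^3 = 6
  0*(-1)^2 = 0
  -5*(-1)^1 = 5
  constant: -1
Sum: -6 + 6 + 0 + 5 - 1 = 4


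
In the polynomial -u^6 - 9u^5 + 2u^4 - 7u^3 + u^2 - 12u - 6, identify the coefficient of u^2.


Read off the coefficient of u^2: 1


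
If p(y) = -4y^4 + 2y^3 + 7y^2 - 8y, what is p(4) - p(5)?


p(4) = -816
p(5) = -2115
p(4) - p(5) = -816 + 2115 = 1299


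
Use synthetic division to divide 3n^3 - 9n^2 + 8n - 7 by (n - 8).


Synthetic division with c = 8. Coefficients: 3, -9, 8, -7
Bring down 3.
  3 * 8 = 24; 24 - 9 = 15
  15 * 8 = 120; 120 + 8 = 128
  128 * 8 = 1024; 1024 - 7 = 1017
Quotient: 3n^2 + 15n + 128, Remainder: 1017


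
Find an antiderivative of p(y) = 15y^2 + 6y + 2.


Reverse power rule on each term:
  ∫ 15y^2 dy = 5y^3
  ∫ 6y dy = 3y^2
  ∫ 2 dy = 2y
F(y) = 5y^3 + 3y^2 + 2y + C


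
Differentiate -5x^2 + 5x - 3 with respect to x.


Apply the power rule term by term:
  d/dx(-5x^2) = -10x
  d/dx(5x) = 5
  d/dx(-3) = 0
p'(x) = -10x + 5


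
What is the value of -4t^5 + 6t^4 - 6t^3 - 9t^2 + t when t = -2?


Using direct substitution:
  -4 * (-2)^5 = 128
  6 * (-2)^4 = 96
  -6 * (-2)^3 = 48
  -9 * (-2)^2 = -36
  1 * (-2)^1 = -2
  constant: 0
Sum = 128 + 96 + 48 - 36 - 2 + 0 = 234


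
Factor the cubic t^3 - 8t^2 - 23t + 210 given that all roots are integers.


Try integer roots (divisors of 210). t=6: p(6)=0.
Divide out (t - 6): quotient is t^2 - 2t - 35.
Factor the quadratic: (t - 7)(t + 5)
Result: (t - 6)(t - 7)(t + 5)


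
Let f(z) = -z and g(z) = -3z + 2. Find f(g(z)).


Substitute g(z) into f:
f(g(z)) = -1*(-3z + 2)
Expand and combine: 3z - 2


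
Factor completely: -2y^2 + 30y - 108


Roots satisfy r1 + r2 = -b/a = 15 and r1*r2 = c/a = 54.
So r1 = 6, r2 = 9.
-2y^2 + 30y - 108 = -2(y - r1)(y - r2) = -2(y - 6)(y - 9)


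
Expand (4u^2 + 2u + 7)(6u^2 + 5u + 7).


Distribute each term of the first polynomial:
  (4u^2)(6u^2 + 5u + 7) = 24u^4 + 20u^3 + 28u^2
  (2u)(6u^2 + 5u + 7) = 12u^3 + 10u^2 + 14u
  (7)(6u^2 + 5u + 7) = 42u^2 + 35u + 49
Sum: 24u^4 + 32u^3 + 80u^2 + 49u + 49


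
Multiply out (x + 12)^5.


Expand (x + 12)^5 by repeated multiplication:
  (x + 12)^2 = x^2 + 24x + 144
  (x + 12)^3 = x^3 + 36x^2 + 432x + 1728
  (x + 12)^4 = x^4 + 48x^3 + 864x^2 + 6912x + 20736
= x^5 + 60x^4 + 1440x^3 + 17280x^2 + 103680x + 248832


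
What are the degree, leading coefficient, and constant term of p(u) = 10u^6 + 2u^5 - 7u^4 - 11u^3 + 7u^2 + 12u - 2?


Highest power of u is 6, with coefficient 10. Constant term is -2.
Degree = 6, leading coefficient = 10, constant term = -2


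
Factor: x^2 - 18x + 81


Roots satisfy r1 + r2 = -b/a = 18 and r1*r2 = c/a = 81.
So r1 = 9, r2 = 9.
x^2 - 18x + 81 = (x - r1)(x - r2) = (x - 9)(x - 9)


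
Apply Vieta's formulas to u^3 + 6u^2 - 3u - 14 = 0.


Monic cubic u^3+bu^2+cu+d=0: sum=-b, pairwise sum=c, product=-d.
b=6, c=-3, d=-14
r1+r2+r3 = -6
r1r2+r1r3+r2r3 = -3
r1r2r3 = 14


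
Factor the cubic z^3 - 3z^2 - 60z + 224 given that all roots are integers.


Try integer roots (divisors of 224). z=-8: p(-8)=0.
Divide out (z + 8): quotient is z^2 - 11z + 28.
Factor the quadratic: (z - 4)(z - 7)
Result: (z + 8)(z - 4)(z - 7)


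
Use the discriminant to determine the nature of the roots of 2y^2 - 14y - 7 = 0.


D = b^2 - 4ac = (-14)^2 - 4(2)(-7) = 196 + 56 = 252
Since D > 0: two distinct irrational roots


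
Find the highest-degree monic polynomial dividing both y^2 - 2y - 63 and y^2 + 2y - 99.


Factor each:
  y^2 - 2y - 63 = (y - 9)(y + 7)
  y^2 + 2y - 99 = (y - 9)(y + 11)
Common monic factor: y - 9


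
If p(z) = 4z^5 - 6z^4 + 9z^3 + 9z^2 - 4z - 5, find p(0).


Using direct substitution:
  4 * (0)^5 = 0
  -6 * (0)^4 = 0
  9 * (0)^3 = 0
  9 * (0)^2 = 0
  -4 * (0)^1 = 0
  constant: -5
Sum = 0 + 0 + 0 + 0 + 0 - 5 = -5


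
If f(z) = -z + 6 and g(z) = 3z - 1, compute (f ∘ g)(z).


Substitute g(z) into f:
f(g(z)) = -1*(3z - 1) + 6
Expand and combine: -3z + 7


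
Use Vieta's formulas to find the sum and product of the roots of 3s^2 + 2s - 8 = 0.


For as^2+bs+c=0: sum = -b/a, product = c/a.
a=3, b=2, c=-8
Sum = -(2)/3 = -2/3
Product = (-8)/3 = -8/3


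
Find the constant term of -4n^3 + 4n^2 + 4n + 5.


Read off the constant term: 5


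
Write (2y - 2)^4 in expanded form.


Expand (2y - 2)^4 by repeated multiplication:
  (2y - 2)^2 = 4y^2 - 8y + 4
  (2y - 2)^3 = 8y^3 - 24y^2 + 24y - 8
= 16y^4 - 64y^3 + 96y^2 - 64y + 16


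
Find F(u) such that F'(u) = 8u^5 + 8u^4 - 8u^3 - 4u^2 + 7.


Reverse power rule on each term:
  ∫ 8u^5 du = (4/3)u^6
  ∫ 8u^4 du = (8/5)u^5
  ∫ -8u^3 du = -2u^4
  ∫ -4u^2 du = -(4/3)u^3
  ∫ 7 du = 7u
F(u) = (4/3)u^6 + (8/5)u^5 - 2u^4 - (4/3)u^3 + 7u + C


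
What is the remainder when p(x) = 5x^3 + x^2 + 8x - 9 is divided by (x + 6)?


By the Remainder Theorem, the remainder equals p(-6):
  5*(-6)^3 = -1080
  1*(-6)^2 = 36
  8*(-6)^1 = -48
  constant: -9
Sum: -1080 + 36 - 48 - 9 = -1101


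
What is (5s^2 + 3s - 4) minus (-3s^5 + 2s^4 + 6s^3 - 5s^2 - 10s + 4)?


Distribute the minus sign:
  (5s^2 + 3s - 4)
- (-3s^5 + 2s^4 + 6s^3 - 5s^2 - 10s + 4)
Negate second polynomial: 3s^5 - 2s^4 - 6s^3 + 5s^2 + 10s - 4
Add: 3s^5 - 2s^4 - 6s^3 + 10s^2 + 13s - 8


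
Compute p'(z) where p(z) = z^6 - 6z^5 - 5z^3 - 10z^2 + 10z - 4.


Apply the power rule term by term:
  d/dz(z^6) = 6z^5
  d/dz(-6z^5) = -30z^4
  d/dz(-5z^3) = -15z^2
  d/dz(-10z^2) = -20z
  d/dz(10z) = 10
  d/dz(-4) = 0
p'(z) = 6z^5 - 30z^4 - 15z^2 - 20z + 10


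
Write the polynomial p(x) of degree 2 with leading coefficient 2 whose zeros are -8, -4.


p(x) = 2(x + 8)(x + 4)
Expand: 2x^2 + 24x + 64


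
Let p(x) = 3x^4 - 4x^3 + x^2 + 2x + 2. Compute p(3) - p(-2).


p(3) = 152
p(-2) = 82
p(3) - p(-2) = 152 - 82 = 70


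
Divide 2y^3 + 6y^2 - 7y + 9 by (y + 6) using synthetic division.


Synthetic division with c = -6. Coefficients: 2, 6, -7, 9
Bring down 2.
  2 * -6 = -12; -12 + 6 = -6
  -6 * -6 = 36; 36 - 7 = 29
  29 * -6 = -174; -174 + 9 = -165
Quotient: 2y^2 - 6y + 29, Remainder: -165


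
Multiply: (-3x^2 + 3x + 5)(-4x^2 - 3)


Distribute each term of the first polynomial:
  (-3x^2)(-4x^2 - 3) = 12x^4 + 9x^2
  (3x)(-4x^2 - 3) = -12x^3 - 9x
  (5)(-4x^2 - 3) = -20x^2 - 15
Sum: 12x^4 - 12x^3 - 11x^2 - 9x - 15


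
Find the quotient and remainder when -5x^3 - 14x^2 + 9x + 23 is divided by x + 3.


(-5x^3 - 14x^2 + 9x + 23) / (x + 3)
Step 1: -5x^2 * (x + 3) = -5x^3 - 15x^2; subtract.
Step 2: x * (x + 3) = x^2 + 3x; subtract.
Step 3: 6 * (x + 3) = 6x + 18; subtract.
Quotient: -5x^2 + x + 6, Remainder: 5


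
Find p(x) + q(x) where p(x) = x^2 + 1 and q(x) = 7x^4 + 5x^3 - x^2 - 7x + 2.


Align terms by degree and add:
  x^2 + 1
+ 7x^4 + 5x^3 - x^2 - 7x + 2
= 7x^4 + 5x^3 - 7x + 3


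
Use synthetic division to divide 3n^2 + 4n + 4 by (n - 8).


Synthetic division with c = 8. Coefficients: 3, 4, 4
Bring down 3.
  3 * 8 = 24; 24 + 4 = 28
  28 * 8 = 224; 224 + 4 = 228
Quotient: 3n + 28, Remainder: 228


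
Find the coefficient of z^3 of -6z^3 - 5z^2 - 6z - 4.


Read off the coefficient of z^3: -6


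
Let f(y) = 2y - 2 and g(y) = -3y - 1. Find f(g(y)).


Substitute g(y) into f:
f(g(y)) = 2*(-3y - 1) + (-2)
Expand and combine: -6y - 4


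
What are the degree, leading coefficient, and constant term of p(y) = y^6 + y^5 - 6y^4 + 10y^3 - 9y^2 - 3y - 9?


Highest power of y is 6, with coefficient 1. Constant term is -9.
Degree = 6, leading coefficient = 1, constant term = -9


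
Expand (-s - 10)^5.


Expand (-s - 10)^5 by repeated multiplication:
  (-s - 10)^2 = s^2 + 20s + 100
  (-s - 10)^3 = -s^3 - 30s^2 - 300s - 1000
  (-s - 10)^4 = s^4 + 40s^3 + 600s^2 + 4000s + 10000
= -s^5 - 50s^4 - 1000s^3 - 10000s^2 - 50000s - 100000


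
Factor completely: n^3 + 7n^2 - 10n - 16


Try integer roots (divisors of -16). n=2: p(2)=0.
Divide out (n - 2): quotient is n^2 + 9n + 8.
Factor the quadratic: (n + 1)(n + 8)
Result: (n - 2)(n + 1)(n + 8)


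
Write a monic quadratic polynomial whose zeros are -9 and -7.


p(y) = (y + 9)(y + 7)
Expand: y^2 + 16y + 63


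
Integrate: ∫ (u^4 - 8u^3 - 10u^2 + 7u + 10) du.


Reverse power rule on each term:
  ∫ u^4 du = (1/5)u^5
  ∫ -8u^3 du = -2u^4
  ∫ -10u^2 du = -(10/3)u^3
  ∫ 7u du = (7/2)u^2
  ∫ 10 du = 10u
F(u) = (1/5)u^5 - 2u^4 - (10/3)u^3 + (7/2)u^2 + 10u + C


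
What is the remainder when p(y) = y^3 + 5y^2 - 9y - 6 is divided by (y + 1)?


By the Remainder Theorem, the remainder equals p(-1):
  1*(-1)^3 = -1
  5*(-1)^2 = 5
  -9*(-1)^1 = 9
  constant: -6
Sum: -1 + 5 + 9 - 6 = 7


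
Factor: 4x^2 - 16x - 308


Roots satisfy r1 + r2 = -b/a = 4 and r1*r2 = c/a = -77.
So r1 = -7, r2 = 11.
4x^2 - 16x - 308 = 4(x - r1)(x - r2) = 4(x + 7)(x - 11)


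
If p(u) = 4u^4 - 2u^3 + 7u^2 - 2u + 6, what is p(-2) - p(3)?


p(-2) = 118
p(3) = 333
p(-2) - p(3) = 118 - 333 = -215


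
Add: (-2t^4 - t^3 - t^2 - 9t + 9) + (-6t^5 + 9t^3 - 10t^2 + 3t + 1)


Align terms by degree and add:
  -2t^4 - t^3 - t^2 - 9t + 9
  -6t^5 + 9t^3 - 10t^2 + 3t + 1
= -6t^5 - 2t^4 + 8t^3 - 11t^2 - 6t + 10


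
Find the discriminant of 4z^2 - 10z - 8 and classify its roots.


D = b^2 - 4ac = (-10)^2 - 4(4)(-8) = 100 + 128 = 228
Since D > 0: two distinct irrational roots


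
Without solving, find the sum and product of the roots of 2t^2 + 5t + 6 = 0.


For at^2+bt+c=0: sum = -b/a, product = c/a.
a=2, b=5, c=6
Sum = -(5)/2 = -5/2
Product = (6)/2 = 3


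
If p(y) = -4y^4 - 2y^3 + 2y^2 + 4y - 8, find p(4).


Using direct substitution:
  -4 * (4)^4 = -1024
  -2 * (4)^3 = -128
  2 * (4)^2 = 32
  4 * (4)^1 = 16
  constant: -8
Sum = -1024 - 128 + 32 + 16 - 8 = -1112


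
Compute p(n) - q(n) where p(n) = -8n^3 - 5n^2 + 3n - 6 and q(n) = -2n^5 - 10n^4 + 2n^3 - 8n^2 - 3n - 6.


Distribute the minus sign:
  (-8n^3 - 5n^2 + 3n - 6)
- (-2n^5 - 10n^4 + 2n^3 - 8n^2 - 3n - 6)
Negate second polynomial: 2n^5 + 10n^4 - 2n^3 + 8n^2 + 3n + 6
Add: 2n^5 + 10n^4 - 10n^3 + 3n^2 + 6n


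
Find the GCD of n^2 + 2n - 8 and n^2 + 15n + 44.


Factor each:
  n^2 + 2n - 8 = (n + 4)(n - 2)
  n^2 + 15n + 44 = (n + 4)(n + 11)
Common monic factor: n + 4


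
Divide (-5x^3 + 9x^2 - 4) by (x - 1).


(-5x^3 + 9x^2 - 4) / (x - 1)
Step 1: -5x^2 * (x - 1) = -5x^3 + 5x^2; subtract.
Step 2: 4x * (x - 1) = 4x^2 - 4x; subtract.
Step 3: 4 * (x - 1) = 4x - 4; subtract.
Quotient: -5x^2 + 4x + 4, Remainder: 0


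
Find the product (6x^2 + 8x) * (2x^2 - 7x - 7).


Distribute each term of the first polynomial:
  (6x^2)(2x^2 - 7x - 7) = 12x^4 - 42x^3 - 42x^2
  (8x)(2x^2 - 7x - 7) = 16x^3 - 56x^2 - 56x
Sum: 12x^4 - 26x^3 - 98x^2 - 56x


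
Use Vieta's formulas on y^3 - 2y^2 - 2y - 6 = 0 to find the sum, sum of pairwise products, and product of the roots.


Monic cubic y^3+by^2+cy+d=0: sum=-b, pairwise sum=c, product=-d.
b=-2, c=-2, d=-6
r1+r2+r3 = 2
r1r2+r1r3+r2r3 = -2
r1r2r3 = 6


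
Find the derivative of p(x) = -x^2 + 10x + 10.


Apply the power rule term by term:
  d/dx(-x^2) = -2x
  d/dx(10x) = 10
  d/dx(10) = 0
p'(x) = -2x + 10


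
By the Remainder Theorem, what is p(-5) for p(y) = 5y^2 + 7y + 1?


By the Remainder Theorem, the remainder equals p(-5):
  5*(-5)^2 = 125
  7*(-5)^1 = -35
  constant: 1
Sum: 125 - 35 + 1 = 91


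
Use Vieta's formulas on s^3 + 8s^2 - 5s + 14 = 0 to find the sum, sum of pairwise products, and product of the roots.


Monic cubic s^3+bs^2+cs+d=0: sum=-b, pairwise sum=c, product=-d.
b=8, c=-5, d=14
r1+r2+r3 = -8
r1r2+r1r3+r2r3 = -5
r1r2r3 = -14


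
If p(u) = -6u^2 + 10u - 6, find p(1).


Using direct substitution:
  -6 * (1)^2 = -6
  10 * (1)^1 = 10
  constant: -6
Sum = -6 + 10 - 6 = -2


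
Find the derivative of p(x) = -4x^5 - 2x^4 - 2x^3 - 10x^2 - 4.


Apply the power rule term by term:
  d/dx(-4x^5) = -20x^4
  d/dx(-2x^4) = -8x^3
  d/dx(-2x^3) = -6x^2
  d/dx(-10x^2) = -20x
  d/dx(-4) = 0
p'(x) = -20x^4 - 8x^3 - 6x^2 - 20x


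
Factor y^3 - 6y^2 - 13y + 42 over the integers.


Try integer roots (divisors of 42). y=2: p(2)=0.
Divide out (y - 2): quotient is y^2 - 4y - 21.
Factor the quadratic: (y + 3)(y - 7)
Result: (y - 2)(y + 3)(y - 7)


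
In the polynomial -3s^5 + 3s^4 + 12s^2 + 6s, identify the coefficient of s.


Read off the coefficient of s: 6


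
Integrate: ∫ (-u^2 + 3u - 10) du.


Reverse power rule on each term:
  ∫ -u^2 du = -(1/3)u^3
  ∫ 3u du = (3/2)u^2
  ∫ -10 du = -10u
F(u) = -(1/3)u^3 + (3/2)u^2 - 10u + C


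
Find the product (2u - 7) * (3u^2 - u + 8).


Distribute each term of the first polynomial:
  (2u)(3u^2 - u + 8) = 6u^3 - 2u^2 + 16u
  (-7)(3u^2 - u + 8) = -21u^2 + 7u - 56
Sum: 6u^3 - 23u^2 + 23u - 56


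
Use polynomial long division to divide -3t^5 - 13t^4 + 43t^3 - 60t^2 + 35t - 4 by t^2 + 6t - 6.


(-3t^5 - 13t^4 + 43t^3 - 60t^2 + 35t - 4) / (t^2 + 6t - 6)
Step 1: -3t^3 * (t^2 + 6t - 6) = -3t^5 - 18t^4 + 18t^3; subtract.
Step 2: 5t^2 * (t^2 + 6t - 6) = 5t^4 + 30t^3 - 30t^2; subtract.
Step 3: -5t * (t^2 + 6t - 6) = -5t^3 - 30t^2 + 30t; subtract.
Step 4: 0 * (t^2 + 6t - 6) = 0; subtract.
Quotient: -3t^3 + 5t^2 - 5t, Remainder: 5t - 4


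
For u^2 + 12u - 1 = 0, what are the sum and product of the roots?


For au^2+bu+c=0: sum = -b/a, product = c/a.
a=1, b=12, c=-1
Sum = -(12)/1 = -12
Product = (-1)/1 = -1


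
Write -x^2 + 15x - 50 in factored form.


Roots satisfy r1 + r2 = -b/a = 15 and r1*r2 = c/a = 50.
So r1 = 5, r2 = 10.
-x^2 + 15x - 50 = -(x - r1)(x - r2) = -(x - 5)(x - 10)


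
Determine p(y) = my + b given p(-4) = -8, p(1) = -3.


p(y) = my + b. Using p(-4)=-8, p(1)=-3:
m = (-8 + 3)/(-4 - 1) = -5/-5 = 1
b = -8 - m*(-4) = -8 + 4 = -4
p(y) = y - 4


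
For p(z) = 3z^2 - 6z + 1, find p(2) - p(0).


p(2) = 1
p(0) = 1
p(2) - p(0) = 1 - 1 = 0


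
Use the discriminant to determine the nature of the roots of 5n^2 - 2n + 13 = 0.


D = b^2 - 4ac = (-2)^2 - 4(5)(13) = 4 - 260 = -256
Since D < 0: two complex conjugate roots (no real roots)


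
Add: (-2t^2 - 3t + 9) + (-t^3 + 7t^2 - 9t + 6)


Align terms by degree and add:
  -2t^2 - 3t + 9
  -t^3 + 7t^2 - 9t + 6
= -t^3 + 5t^2 - 12t + 15


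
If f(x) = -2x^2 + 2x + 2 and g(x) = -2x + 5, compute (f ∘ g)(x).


Substitute g(x) into f:
f(g(x)) = -2*(-2x + 5)^2 + 2*(-2x + 5) + 2
(-2x + 5)^2 = 4x^2 - 20x + 25
Expand and combine: -8x^2 + 36x - 38


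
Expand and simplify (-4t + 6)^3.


Expand (-4t + 6)^3 by repeated multiplication:
  (-4t + 6)^2 = 16t^2 - 48t + 36
= -64t^3 + 288t^2 - 432t + 216


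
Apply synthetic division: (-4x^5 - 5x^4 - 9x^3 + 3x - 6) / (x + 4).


Synthetic division with c = -4. Coefficients: -4, -5, -9, 0, 3, -6
Bring down -4.
  -4 * -4 = 16; 16 - 5 = 11
  11 * -4 = -44; -44 - 9 = -53
  -53 * -4 = 212; 212 + 0 = 212
  212 * -4 = -848; -848 + 3 = -845
  -845 * -4 = 3380; 3380 - 6 = 3374
Quotient: -4x^4 + 11x^3 - 53x^2 + 212x - 845, Remainder: 3374


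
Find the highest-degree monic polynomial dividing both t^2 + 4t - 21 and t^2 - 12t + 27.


Factor each:
  t^2 + 4t - 21 = (t - 3)(t + 7)
  t^2 - 12t + 27 = (t - 3)(t - 9)
Common monic factor: t - 3


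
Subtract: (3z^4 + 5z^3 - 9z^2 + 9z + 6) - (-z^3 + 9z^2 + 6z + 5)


Distribute the minus sign:
  (3z^4 + 5z^3 - 9z^2 + 9z + 6)
- (-z^3 + 9z^2 + 6z + 5)
Negate second polynomial: z^3 - 9z^2 - 6z - 5
Add: 3z^4 + 6z^3 - 18z^2 + 3z + 1


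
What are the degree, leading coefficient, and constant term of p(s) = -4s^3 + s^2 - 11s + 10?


Highest power of s is 3, with coefficient -4. Constant term is 10.
Degree = 3, leading coefficient = -4, constant term = 10


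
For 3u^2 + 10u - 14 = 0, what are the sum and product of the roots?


For au^2+bu+c=0: sum = -b/a, product = c/a.
a=3, b=10, c=-14
Sum = -(10)/3 = -10/3
Product = (-14)/3 = -14/3


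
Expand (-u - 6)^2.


Expand (-u - 6)^2 by repeated multiplication:
= u^2 + 12u + 36


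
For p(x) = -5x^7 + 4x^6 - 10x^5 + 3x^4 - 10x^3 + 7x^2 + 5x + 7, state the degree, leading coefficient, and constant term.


Highest power of x is 7, with coefficient -5. Constant term is 7.
Degree = 7, leading coefficient = -5, constant term = 7


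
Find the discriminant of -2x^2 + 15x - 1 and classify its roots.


D = b^2 - 4ac = (15)^2 - 4(-2)(-1) = 225 - 8 = 217
Since D > 0: two distinct irrational roots


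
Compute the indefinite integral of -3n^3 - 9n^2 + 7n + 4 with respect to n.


Reverse power rule on each term:
  ∫ -3n^3 dn = -(3/4)n^4
  ∫ -9n^2 dn = -3n^3
  ∫ 7n dn = (7/2)n^2
  ∫ 4 dn = 4n
F(n) = -(3/4)n^4 - 3n^3 + (7/2)n^2 + 4n + C


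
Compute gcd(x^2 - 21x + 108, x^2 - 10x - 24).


Factor each:
  x^2 - 21x + 108 = (x - 12)(x - 9)
  x^2 - 10x - 24 = (x - 12)(x + 2)
Common monic factor: x - 12


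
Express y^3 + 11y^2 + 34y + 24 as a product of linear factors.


Try integer roots (divisors of 24). y=-6: p(-6)=0.
Divide out (y + 6): quotient is y^2 + 5y + 4.
Factor the quadratic: (y + 4)(y + 1)
Result: (y + 6)(y + 4)(y + 1)


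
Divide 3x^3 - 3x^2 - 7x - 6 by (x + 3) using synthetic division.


Synthetic division with c = -3. Coefficients: 3, -3, -7, -6
Bring down 3.
  3 * -3 = -9; -9 - 3 = -12
  -12 * -3 = 36; 36 - 7 = 29
  29 * -3 = -87; -87 - 6 = -93
Quotient: 3x^2 - 12x + 29, Remainder: -93


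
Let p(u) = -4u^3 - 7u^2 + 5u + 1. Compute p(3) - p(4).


p(3) = -155
p(4) = -347
p(3) - p(4) = -155 + 347 = 192


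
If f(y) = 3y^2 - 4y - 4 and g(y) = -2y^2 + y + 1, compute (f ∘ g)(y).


Substitute g(y) into f:
f(g(y)) = 3*(-2y^2 + y + 1)^2 + (-4)*(-2y^2 + y + 1) + (-4)
(-2y^2 + y + 1)^2 = 4y^4 - 4y^3 - 3y^2 + 2y + 1
Expand and combine: 12y^4 - 12y^3 - y^2 + 2y - 5


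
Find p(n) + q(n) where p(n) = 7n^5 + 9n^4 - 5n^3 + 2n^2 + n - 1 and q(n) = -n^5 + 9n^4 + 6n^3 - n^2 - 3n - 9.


Align terms by degree and add:
  7n^5 + 9n^4 - 5n^3 + 2n^2 + n - 1
  -n^5 + 9n^4 + 6n^3 - n^2 - 3n - 9
= 6n^5 + 18n^4 + n^3 + n^2 - 2n - 10
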